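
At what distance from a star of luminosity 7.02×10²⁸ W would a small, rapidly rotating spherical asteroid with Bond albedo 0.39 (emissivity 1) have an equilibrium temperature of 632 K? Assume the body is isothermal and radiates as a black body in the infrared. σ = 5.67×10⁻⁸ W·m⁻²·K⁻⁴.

For an isothermal black-emitting sphere, (1−a)S·πr² = σ·4πr²·T⁴ ⇒ S = 4σT⁴/(1−a).
S = 4·5.67×10⁻⁸·(632)⁴/0.610 = 59320 W/m².
Flux falls as S = L/(4πd²), so d = √(L/(4πS)) = √(7.02×10²⁸/(4π·59320)).

d ≈ 3.07×10¹¹ m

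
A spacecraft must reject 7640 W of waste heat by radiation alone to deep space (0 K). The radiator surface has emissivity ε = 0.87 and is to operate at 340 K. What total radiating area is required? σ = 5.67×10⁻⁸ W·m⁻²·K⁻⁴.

P = εσA T⁴ ⇒ A = P/(εσT⁴).
T⁴ = 1.336×10¹⁰ K⁴.
A = 7640/(0.87 × 5.67×10⁻⁸ × 1.336×10¹⁰).

A ≈ 11.6 m²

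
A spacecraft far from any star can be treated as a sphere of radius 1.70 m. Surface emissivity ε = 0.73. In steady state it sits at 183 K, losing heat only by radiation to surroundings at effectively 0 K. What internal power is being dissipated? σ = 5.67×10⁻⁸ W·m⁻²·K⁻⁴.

Steady state: P = εσA T⁴.
A = 4πr² = 36.32 m²; T⁴ = (183)⁴ = 1.122×10⁹ K⁴.
P = 0.73 × 5.67×10⁻⁸ × 36.32 × 1.122×10⁹.

P ≈ 1690 W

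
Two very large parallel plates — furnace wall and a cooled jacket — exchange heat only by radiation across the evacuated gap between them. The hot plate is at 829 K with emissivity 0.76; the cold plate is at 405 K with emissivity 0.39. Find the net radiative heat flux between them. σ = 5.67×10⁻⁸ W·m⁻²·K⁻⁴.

q ≈ 8770 W/m²

For two infinite grey parallel plates, q = σ(T₁⁴ − T₂⁴)/(1/ε₁ + 1/ε₂ − 1).
T₁⁴ − T₂⁴ = 4.723×10¹¹ − 2.690×10¹⁰ = 4.454×10¹¹ K⁴.
1/ε₁ + 1/ε₂ − 1 = 1.316 + 2.564 − 1 = 2.880.
q = 5.67×10⁻⁸ × 4.454×10¹¹ / 2.880.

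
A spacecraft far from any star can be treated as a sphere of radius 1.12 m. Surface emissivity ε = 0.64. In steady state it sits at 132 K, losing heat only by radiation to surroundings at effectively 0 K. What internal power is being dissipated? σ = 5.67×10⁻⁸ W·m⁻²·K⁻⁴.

Steady state: P = εσA T⁴.
A = 4πr² = 15.76 m²; T⁴ = (132)⁴ = 3.036×10⁸ K⁴.
P = 0.64 × 5.67×10⁻⁸ × 15.76 × 3.036×10⁸.

P ≈ 174 W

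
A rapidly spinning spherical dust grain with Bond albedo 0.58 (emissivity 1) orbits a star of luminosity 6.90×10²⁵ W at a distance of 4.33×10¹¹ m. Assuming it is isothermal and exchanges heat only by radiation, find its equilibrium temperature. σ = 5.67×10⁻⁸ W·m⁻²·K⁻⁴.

T ≈ 85.8 K

First find the stellar flux at distance d: S = L/(4πd²) = 6.90×10²⁵/(4π·(4.33×10¹¹)²) = 29.29 W/m².
For an isothermal sphere, absorbed (1−a)S·πr² = emitted σ·4πr²·T⁴, so T⁴ = (1−a)S/(4σ).
T⁴ = 0.420·29.29/(4·5.67×10⁻⁸) = 5.423×10⁷ K⁴.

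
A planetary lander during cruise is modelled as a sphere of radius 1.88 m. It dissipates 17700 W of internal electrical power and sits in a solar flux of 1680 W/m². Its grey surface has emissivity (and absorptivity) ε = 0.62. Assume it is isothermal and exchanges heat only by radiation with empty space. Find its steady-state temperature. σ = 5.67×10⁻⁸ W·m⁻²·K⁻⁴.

T ≈ 370 K

At steady state, absorbed solar power + internal power = radiated power.
Absorbed: α·S·A_cross = 0.62·1680·11.10 = 11570 W (cross-section πr²).
Total input = 11570 + 17700 = 29270 W.
Radiated: εσ·A_surf·T⁴ with A_surf = 4πr² = 44.41 m².
T⁴ = 29270/(0.62·5.67×10⁻⁸·44.41) = 1.874×10¹⁰ K⁴.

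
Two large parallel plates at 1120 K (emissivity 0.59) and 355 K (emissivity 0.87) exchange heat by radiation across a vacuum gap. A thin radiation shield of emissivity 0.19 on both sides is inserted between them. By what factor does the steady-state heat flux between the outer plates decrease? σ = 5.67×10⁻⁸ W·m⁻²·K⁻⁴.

Without shield: q₀ = σΔ(T⁴)/(1/ε₁+1/ε₂−1) with denominator 1.844.
With shield the two gaps are in series; the resistances add: (1/ε₁+1/ε_s−1)+(1/ε_s+1/ε₂−1) = 5.958+5.413 = 11.37.
Heat-flux ratio q₀/q = 11.37/1.844.

factor ≈ 6.17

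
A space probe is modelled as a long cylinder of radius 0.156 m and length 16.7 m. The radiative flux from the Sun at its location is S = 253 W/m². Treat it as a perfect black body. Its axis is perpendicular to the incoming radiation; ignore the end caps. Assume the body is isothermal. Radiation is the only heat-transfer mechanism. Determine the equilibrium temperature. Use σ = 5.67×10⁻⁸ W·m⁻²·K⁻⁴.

At equilibrium, absorbed power = emitted power.
Absorbing cross-section = 2rL = 5.210 m²; emitting surface = 2πrL = 16.37 m² (ratio π).
S·A_cross = εσ·A_surf·T⁴  ⇒  T⁴ = S/(πσ).
T⁴ = 1.00·253/(π·5.67×10⁻⁸) = 1.420×10⁹ K⁴.
T = (1.420×10⁹)^(1/4).

T ≈ 194 K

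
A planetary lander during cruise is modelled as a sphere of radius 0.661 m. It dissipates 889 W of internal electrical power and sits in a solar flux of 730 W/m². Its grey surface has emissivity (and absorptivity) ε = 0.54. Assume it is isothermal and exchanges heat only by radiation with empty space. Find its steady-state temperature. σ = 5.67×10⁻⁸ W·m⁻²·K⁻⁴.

At steady state, absorbed solar power + internal power = radiated power.
Absorbed: α·S·A_cross = 0.54·730·1.373 = 541.1 W (cross-section πr²).
Total input = 541.1 + 889 = 1430 W.
Radiated: εσ·A_surf·T⁴ with A_surf = 4πr² = 5.491 m².
T⁴ = 1430/(0.54·5.67×10⁻⁸·5.491) = 8.507×10⁹ K⁴.

T ≈ 304 K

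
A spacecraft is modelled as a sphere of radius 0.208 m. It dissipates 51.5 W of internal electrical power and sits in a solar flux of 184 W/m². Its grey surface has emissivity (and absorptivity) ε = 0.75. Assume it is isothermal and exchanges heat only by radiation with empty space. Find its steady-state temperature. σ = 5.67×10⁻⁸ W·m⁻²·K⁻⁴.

At steady state, absorbed solar power + internal power = radiated power.
Absorbed: α·S·A_cross = 0.75·184·0.1359 = 18.76 W (cross-section πr²).
Total input = 18.76 + 51.5 = 70.26 W.
Radiated: εσ·A_surf·T⁴ with A_surf = 4πr² = 0.5437 m².
T⁴ = 70.26/(0.75·5.67×10⁻⁸·0.5437) = 3.039×10⁹ K⁴.

T ≈ 235 K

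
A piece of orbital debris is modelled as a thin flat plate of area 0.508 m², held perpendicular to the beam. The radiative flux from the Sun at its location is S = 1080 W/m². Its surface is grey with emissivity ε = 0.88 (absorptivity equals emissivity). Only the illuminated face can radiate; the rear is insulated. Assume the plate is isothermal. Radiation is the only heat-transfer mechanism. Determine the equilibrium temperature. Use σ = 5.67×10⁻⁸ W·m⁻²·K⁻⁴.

At equilibrium, absorbed power = emitted power.
Absorbing cross-section = A = 0.5080 m²; emitting surface = A = 0.5080 m² (ratio 1).
εS·A_cross = εσ·A_surf·T⁴  ⇒  T⁴ = S/(1σ)   (ε cancels).
T⁴ = 1080/(1·5.67×10⁻⁸) = 1.905×10¹⁰ K⁴.
T = (1.905×10¹⁰)^(1/4).

T ≈ 372 K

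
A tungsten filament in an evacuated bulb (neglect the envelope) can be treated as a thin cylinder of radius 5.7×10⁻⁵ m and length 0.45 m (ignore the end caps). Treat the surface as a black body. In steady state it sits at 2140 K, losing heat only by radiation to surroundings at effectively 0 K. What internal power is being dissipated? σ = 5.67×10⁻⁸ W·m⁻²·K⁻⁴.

P ≈ 192 W

Steady state: P = εσA T⁴.
A = 2πrL = 1.612×10⁻⁴ m²; T⁴ = (2140)⁴ = 2.097×10¹³ K⁴.
P = 1.0 × 5.67×10⁻⁸ × 1.612×10⁻⁴ × 2.097×10¹³.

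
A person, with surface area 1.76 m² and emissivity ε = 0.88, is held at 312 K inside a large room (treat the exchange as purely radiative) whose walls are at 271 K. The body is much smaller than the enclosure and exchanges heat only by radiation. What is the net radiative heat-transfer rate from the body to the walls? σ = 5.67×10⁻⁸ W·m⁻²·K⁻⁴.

For a small grey body in a large enclosure: P_net = εσA(T_body⁴ − T_wall⁴).
A = 1.76 m²; T_body⁴ − T_wall⁴ = 9.476×10⁹ − 5.394×10⁹ = 4.082×10⁹ K⁴.
|P_net| = 0.88·5.67×10⁻⁸·1.760·4.082×10⁹.

P_net ≈ 358 W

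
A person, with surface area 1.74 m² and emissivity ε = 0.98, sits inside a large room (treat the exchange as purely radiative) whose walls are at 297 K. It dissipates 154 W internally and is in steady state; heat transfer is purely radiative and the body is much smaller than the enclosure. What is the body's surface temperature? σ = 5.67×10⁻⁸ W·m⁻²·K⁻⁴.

T ≈ 311 K

For a small grey body in a large enclosure, net radiated power = εσA(T⁴ − T_w⁴).
Steady state: P = εσA(T⁴ − T_w⁴) with A = 1.74 m².
T⁴ = P/(εσA) + T_w⁴ = 154/(0.98·5.67×10⁻⁸·1.740) + (297)⁴
    = 1.593×10⁹ + 7.781×10⁹ = 9.374×10⁹ K⁴.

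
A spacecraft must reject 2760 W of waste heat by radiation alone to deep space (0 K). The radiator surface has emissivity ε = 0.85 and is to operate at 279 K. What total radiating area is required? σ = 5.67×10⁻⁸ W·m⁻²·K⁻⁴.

P = εσA T⁴ ⇒ A = P/(εσT⁴).
T⁴ = 6.059×10⁹ K⁴.
A = 2760/(0.85 × 5.67×10⁻⁸ × 6.059×10⁹).

A ≈ 9.45 m²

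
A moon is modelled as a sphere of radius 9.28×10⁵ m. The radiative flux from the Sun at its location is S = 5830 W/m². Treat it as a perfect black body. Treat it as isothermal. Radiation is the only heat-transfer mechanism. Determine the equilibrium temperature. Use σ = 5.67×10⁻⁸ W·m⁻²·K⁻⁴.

T ≈ 400 K

At equilibrium, absorbed power = emitted power.
Absorbing cross-section = πr² = 2.705×10¹² m²; emitting surface = 4πr² = 1.082×10¹³ m² (ratio 4).
S·A_cross = εσ·A_surf·T⁴  ⇒  T⁴ = S/(4σ).
T⁴ = 1.00·5830/(4·5.67×10⁻⁸) = 2.571×10¹⁰ K⁴.
T = (2.571×10¹⁰)^(1/4).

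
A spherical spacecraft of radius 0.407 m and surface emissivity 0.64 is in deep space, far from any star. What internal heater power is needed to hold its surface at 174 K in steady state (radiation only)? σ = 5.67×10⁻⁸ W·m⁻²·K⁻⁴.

P = εσ·4πr²·T⁴.
4πr² = 2.082 m²; T⁴ = 9.166×10⁸ K⁴.
P = 0.64·5.67×10⁻⁸·2.082·9.166×10⁸.

P ≈ 69.2 W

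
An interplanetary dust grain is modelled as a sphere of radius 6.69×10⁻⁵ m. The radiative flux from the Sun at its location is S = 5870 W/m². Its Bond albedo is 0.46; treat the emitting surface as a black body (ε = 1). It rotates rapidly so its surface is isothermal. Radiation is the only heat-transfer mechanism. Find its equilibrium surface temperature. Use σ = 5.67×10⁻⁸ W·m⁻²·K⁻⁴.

T ≈ 344 K

At equilibrium, absorbed power = emitted power.
Absorbing cross-section = πr² = 1.406×10⁻⁸ m²; emitting surface = 4πr² = 5.624×10⁻⁸ m² (ratio 4).
(1−a)S·A_cross = εσ·A_surf·T⁴  ⇒  T⁴ = (1−a)S/(4σ).
T⁴ = 0.540·5870/(4·5.67×10⁻⁸) = 1.398×10¹⁰ K⁴.
T = (1.398×10¹⁰)^(1/4).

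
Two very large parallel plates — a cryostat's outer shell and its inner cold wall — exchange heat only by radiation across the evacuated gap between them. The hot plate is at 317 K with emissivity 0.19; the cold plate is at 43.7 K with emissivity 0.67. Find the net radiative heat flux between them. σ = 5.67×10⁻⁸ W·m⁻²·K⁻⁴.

q ≈ 99.4 W/m²

For two infinite grey parallel plates, q = σ(T₁⁴ − T₂⁴)/(1/ε₁ + 1/ε₂ − 1).
T₁⁴ − T₂⁴ = 1.010×10¹⁰ − 3.647×10⁶ = 1.009×10¹⁰ K⁴.
1/ε₁ + 1/ε₂ − 1 = 5.263 + 1.493 − 1 = 5.756.
q = 5.67×10⁻⁸ × 1.009×10¹⁰ / 5.756.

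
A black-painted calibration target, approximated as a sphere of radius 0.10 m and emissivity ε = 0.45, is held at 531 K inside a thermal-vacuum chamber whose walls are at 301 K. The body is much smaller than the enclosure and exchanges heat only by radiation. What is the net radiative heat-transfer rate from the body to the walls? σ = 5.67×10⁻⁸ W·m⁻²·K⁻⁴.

P_net ≈ 229 W

For a small grey body in a large enclosure: P_net = εσA(T_body⁴ − T_wall⁴).
A = 4πr² = 0.1257 m²; T_body⁴ − T_wall⁴ = 7.950×10¹⁰ − 8.209×10⁹ = 7.129×10¹⁰ K⁴.
|P_net| = 0.45·5.67×10⁻⁸·0.1257·7.129×10¹⁰.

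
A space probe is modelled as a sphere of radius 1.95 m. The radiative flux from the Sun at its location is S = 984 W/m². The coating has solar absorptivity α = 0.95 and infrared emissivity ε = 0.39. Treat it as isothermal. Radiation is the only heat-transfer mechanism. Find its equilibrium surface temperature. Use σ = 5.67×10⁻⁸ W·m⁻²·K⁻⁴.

T ≈ 321 K

At equilibrium, absorbed power = emitted power.
Absorbing cross-section = πr² = 11.95 m²; emitting surface = 4πr² = 47.78 m² (ratio 4).
αS·A_cross = εσ·A_surf·T⁴  ⇒  T⁴ = αS/(ε·4σ).
T⁴ = 0.950·984/(0.39·4·5.67×10⁻⁸) = 1.057×10¹⁰ K⁴.
T = (1.057×10¹⁰)^(1/4).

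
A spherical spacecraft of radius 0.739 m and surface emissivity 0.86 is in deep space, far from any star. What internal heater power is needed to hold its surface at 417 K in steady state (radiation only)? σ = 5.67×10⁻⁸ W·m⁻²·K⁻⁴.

P ≈ 10100 W

P = εσ·4πr²·T⁴.
4πr² = 6.863 m²; T⁴ = 3.024×10¹⁰ K⁴.
P = 0.86·5.67×10⁻⁸·6.863·3.024×10¹⁰.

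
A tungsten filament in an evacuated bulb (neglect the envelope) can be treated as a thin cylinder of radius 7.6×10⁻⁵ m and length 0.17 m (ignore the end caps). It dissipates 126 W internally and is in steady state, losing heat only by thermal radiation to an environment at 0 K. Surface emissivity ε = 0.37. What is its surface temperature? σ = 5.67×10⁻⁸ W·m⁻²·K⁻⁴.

T ≈ 2930 K

Steady state: internal power = radiated power, P = εσA T⁴.
Radiating area A = 2πrL = 8.118×10⁻⁵ m².
T⁴ = P/(εσA) = 126/(0.37·5.67×10⁻⁸·8.118×10⁻⁵) = 7.398×10¹³ K⁴.
T = (7.398×10¹³)^(1/4).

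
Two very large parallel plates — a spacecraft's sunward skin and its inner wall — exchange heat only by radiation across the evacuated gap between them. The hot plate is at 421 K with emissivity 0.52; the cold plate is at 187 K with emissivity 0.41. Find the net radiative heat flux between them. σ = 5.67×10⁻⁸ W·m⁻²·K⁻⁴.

For two infinite grey parallel plates, q = σ(T₁⁴ − T₂⁴)/(1/ε₁ + 1/ε₂ − 1).
T₁⁴ − T₂⁴ = 3.141×10¹⁰ − 1.223×10⁹ = 3.019×10¹⁰ K⁴.
1/ε₁ + 1/ε₂ − 1 = 1.923 + 2.439 − 1 = 3.362.
q = 5.67×10⁻⁸ × 3.019×10¹⁰ / 3.362.

q ≈ 509 W/m²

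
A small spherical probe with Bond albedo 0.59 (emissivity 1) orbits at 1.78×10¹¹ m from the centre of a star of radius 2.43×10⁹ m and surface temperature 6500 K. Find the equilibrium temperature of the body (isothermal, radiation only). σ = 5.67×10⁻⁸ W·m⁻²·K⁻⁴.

The star's surface emits σT_*⁴; at distance d the flux is S = σT_*⁴(R_*/d)².
S = 5.67×10⁻⁸·(6500)⁴·(2.43×10⁹/1.78×10¹¹)² = 18860 W/m².
For an isothermal sphere T⁴ = (1−a)S/(4σ) = 3.410×10¹⁰ K⁴.

T ≈ 430 K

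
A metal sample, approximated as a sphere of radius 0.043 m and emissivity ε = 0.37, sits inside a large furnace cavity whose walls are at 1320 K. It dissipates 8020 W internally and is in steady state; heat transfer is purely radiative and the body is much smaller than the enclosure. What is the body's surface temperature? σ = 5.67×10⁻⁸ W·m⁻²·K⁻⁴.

T ≈ 2100 K

For a small grey body in a large enclosure, net radiated power = εσA(T⁴ − T_w⁴).
Steady state: P = εσA(T⁴ − T_w⁴) with A = 4πr² = 0.02324 m².
T⁴ = P/(εσA) + T_w⁴ = 8020/(0.37·5.67×10⁻⁸·0.02324) + (1320)⁴
    = 1.645×10¹³ + 3.036×10¹² = 1.949×10¹³ K⁴.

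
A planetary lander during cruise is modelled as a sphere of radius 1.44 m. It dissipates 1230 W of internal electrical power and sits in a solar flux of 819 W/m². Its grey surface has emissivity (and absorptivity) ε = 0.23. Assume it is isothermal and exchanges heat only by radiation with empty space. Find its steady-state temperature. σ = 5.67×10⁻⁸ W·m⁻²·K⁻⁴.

T ≈ 292 K

At steady state, absorbed solar power + internal power = radiated power.
Absorbed: α·S·A_cross = 0.23·819·6.514 = 1227 W (cross-section πr²).
Total input = 1227 + 1230 = 2457 W.
Radiated: εσ·A_surf·T⁴ with A_surf = 4πr² = 26.06 m².
T⁴ = 2457/(0.23·5.67×10⁻⁸·26.06) = 7.231×10⁹ K⁴.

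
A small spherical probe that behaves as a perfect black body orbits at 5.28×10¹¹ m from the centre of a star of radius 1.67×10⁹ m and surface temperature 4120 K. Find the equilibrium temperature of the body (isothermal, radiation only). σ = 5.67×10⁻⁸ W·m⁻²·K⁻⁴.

The star's surface emits σT_*⁴; at distance d the flux is S = σT_*⁴(R_*/d)².
S = 5.67×10⁻⁸·(4120)⁴·(1.67×10⁹/5.28×10¹¹)² = 163.4 W/m².
For an isothermal sphere T⁴ = (1−a)S/(4σ) = 7.206×10⁸ K⁴.

T ≈ 164 K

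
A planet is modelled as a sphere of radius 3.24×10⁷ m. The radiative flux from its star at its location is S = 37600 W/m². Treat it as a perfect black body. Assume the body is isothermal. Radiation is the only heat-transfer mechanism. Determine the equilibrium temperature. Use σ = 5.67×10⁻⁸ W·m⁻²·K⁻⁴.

T ≈ 638 K

At equilibrium, absorbed power = emitted power.
Absorbing cross-section = πr² = 3.298×10¹⁵ m²; emitting surface = 4πr² = 1.319×10¹⁶ m² (ratio 4).
S·A_cross = εσ·A_surf·T⁴  ⇒  T⁴ = S/(4σ).
T⁴ = 1.00·37600/(4·5.67×10⁻⁸) = 1.658×10¹¹ K⁴.
T = (1.658×10¹¹)^(1/4).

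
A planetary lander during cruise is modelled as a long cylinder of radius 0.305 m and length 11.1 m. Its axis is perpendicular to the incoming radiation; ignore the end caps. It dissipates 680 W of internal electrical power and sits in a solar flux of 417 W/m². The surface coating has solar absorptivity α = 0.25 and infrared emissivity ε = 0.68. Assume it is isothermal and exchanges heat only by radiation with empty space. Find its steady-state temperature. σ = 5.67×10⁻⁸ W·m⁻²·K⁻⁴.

At steady state, absorbed solar power + internal power = radiated power.
Absorbed: α·S·A_cross = 0.25·417·6.771 = 705.9 W (cross-section 2rL).
Total input = 705.9 + 680 = 1386 W.
Radiated: εσ·A_surf·T⁴ with A_surf = 2πrL = 21.27 m².
T⁴ = 1386/(0.68·5.67×10⁻⁸·21.27) = 1.690×10⁹ K⁴.

T ≈ 203 K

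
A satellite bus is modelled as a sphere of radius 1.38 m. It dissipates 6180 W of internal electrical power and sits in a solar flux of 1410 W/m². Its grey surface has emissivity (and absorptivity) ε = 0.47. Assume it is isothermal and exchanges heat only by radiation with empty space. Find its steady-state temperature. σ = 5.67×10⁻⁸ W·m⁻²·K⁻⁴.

At steady state, absorbed solar power + internal power = radiated power.
Absorbed: α·S·A_cross = 0.47·1410·5.983 = 3965 W (cross-section πr²).
Total input = 3965 + 6180 = 10140 W.
Radiated: εσ·A_surf·T⁴ with A_surf = 4πr² = 23.93 m².
T⁴ = 10140/(0.47·5.67×10⁻⁸·23.93) = 1.591×10¹⁰ K⁴.

T ≈ 355 K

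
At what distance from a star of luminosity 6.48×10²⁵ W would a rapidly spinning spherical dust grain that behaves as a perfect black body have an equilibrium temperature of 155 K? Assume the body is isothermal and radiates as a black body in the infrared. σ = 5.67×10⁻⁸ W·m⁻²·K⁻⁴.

d ≈ 1.98×10¹¹ m

For an isothermal black-emitting sphere, (1−a)S·πr² = σ·4πr²·T⁴ ⇒ S = 4σT⁴/(1−a).
S = 4·5.67×10⁻⁸·(155)⁴/1.00 = 130.9 W/m².
Flux falls as S = L/(4πd²), so d = √(L/(4πS)) = √(6.48×10²⁵/(4π·130.9)).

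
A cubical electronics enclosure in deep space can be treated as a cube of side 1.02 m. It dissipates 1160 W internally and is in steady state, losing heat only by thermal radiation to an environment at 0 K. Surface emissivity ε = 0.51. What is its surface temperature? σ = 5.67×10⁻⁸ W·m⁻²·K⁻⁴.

T ≈ 283 K

Steady state: internal power = radiated power, P = εσA T⁴.
Radiating area A = 6L² = 6.242 m².
T⁴ = P/(εσA) = 1160/(0.51·5.67×10⁻⁸·6.242) = 6.426×10⁹ K⁴.
T = (6.426×10⁹)^(1/4).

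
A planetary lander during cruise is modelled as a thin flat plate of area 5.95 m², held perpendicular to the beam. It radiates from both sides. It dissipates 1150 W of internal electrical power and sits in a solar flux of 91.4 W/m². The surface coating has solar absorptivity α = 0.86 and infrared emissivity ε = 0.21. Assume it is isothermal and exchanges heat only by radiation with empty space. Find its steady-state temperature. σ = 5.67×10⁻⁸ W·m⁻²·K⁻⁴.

T ≈ 327 K

At steady state, absorbed solar power + internal power = radiated power.
Absorbed: α·S·A_cross = 0.86·91.4·5.950 = 467.7 W (cross-section A).
Total input = 467.7 + 1150 = 1618 W.
Radiated: εσ·A_surf·T⁴ with A_surf = 2A = 11.90 m².
T⁴ = 1618/(0.21·5.67×10⁻⁸·11.90) = 1.142×10¹⁰ K⁴.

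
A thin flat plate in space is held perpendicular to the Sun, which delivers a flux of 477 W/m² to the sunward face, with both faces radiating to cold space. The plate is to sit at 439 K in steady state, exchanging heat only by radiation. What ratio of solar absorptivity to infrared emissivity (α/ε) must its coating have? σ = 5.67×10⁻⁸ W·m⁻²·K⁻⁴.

Balance: αS·A = εσ·2A·T⁴ ⇒ α/ε = 2σT⁴/S.
α/ε = 2·5.67×10⁻⁸·(439)⁴/477 = 2·5.67×10⁻⁸·3.714×10¹⁰/477.

α/ε ≈ 8.83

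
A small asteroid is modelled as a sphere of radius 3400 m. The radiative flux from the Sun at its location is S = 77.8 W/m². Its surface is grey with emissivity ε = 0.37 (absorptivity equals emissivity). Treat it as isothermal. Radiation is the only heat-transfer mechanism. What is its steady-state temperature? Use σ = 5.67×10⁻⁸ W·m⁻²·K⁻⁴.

At equilibrium, absorbed power = emitted power.
Absorbing cross-section = πr² = 3.632×10⁷ m²; emitting surface = 4πr² = 1.453×10⁸ m² (ratio 4).
εS·A_cross = εσ·A_surf·T⁴  ⇒  T⁴ = S/(4σ)   (ε cancels).
T⁴ = 77.8/(4·5.67×10⁻⁸) = 3.430×10⁸ K⁴.
T = (3.430×10⁸)^(1/4).

T ≈ 136 K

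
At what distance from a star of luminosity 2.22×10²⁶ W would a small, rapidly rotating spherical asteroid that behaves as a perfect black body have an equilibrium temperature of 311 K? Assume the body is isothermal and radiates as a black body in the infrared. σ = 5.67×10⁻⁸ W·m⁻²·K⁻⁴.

d ≈ 9.12×10¹⁰ m

For an isothermal black-emitting sphere, (1−a)S·πr² = σ·4πr²·T⁴ ⇒ S = 4σT⁴/(1−a).
S = 4·5.67×10⁻⁸·(311)⁴/1.00 = 2122 W/m².
Flux falls as S = L/(4πd²), so d = √(L/(4πS)) = √(2.22×10²⁶/(4π·2122)).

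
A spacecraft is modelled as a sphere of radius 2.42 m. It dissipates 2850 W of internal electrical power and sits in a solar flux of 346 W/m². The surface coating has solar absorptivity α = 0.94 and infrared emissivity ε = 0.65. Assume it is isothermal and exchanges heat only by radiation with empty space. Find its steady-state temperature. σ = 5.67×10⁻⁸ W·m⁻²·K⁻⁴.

T ≈ 239 K

At steady state, absorbed solar power + internal power = radiated power.
Absorbed: α·S·A_cross = 0.94·346·18.40 = 5984 W (cross-section πr²).
Total input = 5984 + 2850 = 8834 W.
Radiated: εσ·A_surf·T⁴ with A_surf = 4πr² = 73.59 m².
T⁴ = 8834/(0.65·5.67×10⁻⁸·73.59) = 3.257×10⁹ K⁴.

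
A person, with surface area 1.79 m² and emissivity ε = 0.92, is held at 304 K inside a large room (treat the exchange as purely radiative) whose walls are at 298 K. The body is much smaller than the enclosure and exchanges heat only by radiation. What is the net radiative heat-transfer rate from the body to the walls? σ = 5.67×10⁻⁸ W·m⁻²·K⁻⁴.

P_net ≈ 61.1 W

For a small grey body in a large enclosure: P_net = εσA(T_body⁴ − T_wall⁴).
A = 1.79 m²; T_body⁴ − T_wall⁴ = 8.541×10⁹ − 7.886×10⁹ = 6.546×10⁸ K⁴.
|P_net| = 0.92·5.67×10⁻⁸·1.790·6.546×10⁸.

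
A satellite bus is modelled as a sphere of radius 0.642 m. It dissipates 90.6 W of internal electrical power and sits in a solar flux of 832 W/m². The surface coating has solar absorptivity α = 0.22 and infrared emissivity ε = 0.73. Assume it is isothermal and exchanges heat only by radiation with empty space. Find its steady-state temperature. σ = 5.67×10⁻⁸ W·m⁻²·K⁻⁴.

T ≈ 198 K

At steady state, absorbed solar power + internal power = radiated power.
Absorbed: α·S·A_cross = 0.22·832·1.295 = 237.0 W (cross-section πr²).
Total input = 237.0 + 90.6 = 327.6 W.
Radiated: εσ·A_surf·T⁴ with A_surf = 4πr² = 5.179 m².
T⁴ = 327.6/(0.73·5.67×10⁻⁸·5.179) = 1.528×10⁹ K⁴.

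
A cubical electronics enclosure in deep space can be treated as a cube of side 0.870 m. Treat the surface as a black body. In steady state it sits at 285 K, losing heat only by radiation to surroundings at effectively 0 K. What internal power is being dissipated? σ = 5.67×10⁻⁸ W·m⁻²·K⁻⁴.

Steady state: P = εσA T⁴.
A = 6L² = 4.541 m²; T⁴ = (285)⁴ = 6.598×10⁹ K⁴.
P = 1.0 × 5.67×10⁻⁸ × 4.541 × 6.598×10⁹.

P ≈ 1700 W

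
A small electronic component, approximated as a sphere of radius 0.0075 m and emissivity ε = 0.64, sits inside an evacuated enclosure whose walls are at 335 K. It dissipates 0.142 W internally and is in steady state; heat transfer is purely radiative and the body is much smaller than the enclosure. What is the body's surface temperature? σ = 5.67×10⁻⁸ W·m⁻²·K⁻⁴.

For a small grey body in a large enclosure, net radiated power = εσA(T⁴ − T_w⁴).
Steady state: P = εσA(T⁴ − T_w⁴) with A = 4πr² = 7.069×10⁻⁴ m².
T⁴ = P/(εσA) + T_w⁴ = 0.142/(0.64·5.67×10⁻⁸·7.069×10⁻⁴) + (335)⁴
    = 5.536×10⁹ + 1.259×10¹⁰ = 1.813×10¹⁰ K⁴.

T ≈ 367 K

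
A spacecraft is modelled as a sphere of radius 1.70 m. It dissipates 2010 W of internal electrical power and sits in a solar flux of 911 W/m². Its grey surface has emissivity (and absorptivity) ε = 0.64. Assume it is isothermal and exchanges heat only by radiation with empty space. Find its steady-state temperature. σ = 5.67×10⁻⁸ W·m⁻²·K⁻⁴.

At steady state, absorbed solar power + internal power = radiated power.
Absorbed: α·S·A_cross = 0.64·911·9.079 = 5294 W (cross-section πr²).
Total input = 5294 + 2010 = 7304 W.
Radiated: εσ·A_surf·T⁴ with A_surf = 4πr² = 36.32 m².
T⁴ = 7304/(0.64·5.67×10⁻⁸·36.32) = 5.542×10⁹ K⁴.

T ≈ 273 K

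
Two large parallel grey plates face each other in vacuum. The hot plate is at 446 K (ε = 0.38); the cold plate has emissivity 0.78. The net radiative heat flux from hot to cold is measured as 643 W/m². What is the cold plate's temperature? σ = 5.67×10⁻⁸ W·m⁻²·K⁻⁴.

q = σ(T₁⁴ − T₂⁴)/(1/ε₁ + 1/ε₂ − 1); denominator = 2.914.
T₂⁴ = T₁⁴ − q·(1/ε₁+1/ε₂−1)/σ = 3.957×10¹⁰ − 643·2.914/5.67×10⁻⁸
    = 6.526×10⁹ K⁴.

T₂ ≈ 284 K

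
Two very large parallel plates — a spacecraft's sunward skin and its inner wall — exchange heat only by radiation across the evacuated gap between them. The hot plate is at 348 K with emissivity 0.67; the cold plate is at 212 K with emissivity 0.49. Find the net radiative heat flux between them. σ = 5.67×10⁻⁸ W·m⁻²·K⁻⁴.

q ≈ 283 W/m²

For two infinite grey parallel plates, q = σ(T₁⁴ − T₂⁴)/(1/ε₁ + 1/ε₂ − 1).
T₁⁴ − T₂⁴ = 1.467×10¹⁰ − 2.020×10⁹ = 1.265×10¹⁰ K⁴.
1/ε₁ + 1/ε₂ − 1 = 1.493 + 2.041 − 1 = 2.533.
q = 5.67×10⁻⁸ × 1.265×10¹⁰ / 2.533.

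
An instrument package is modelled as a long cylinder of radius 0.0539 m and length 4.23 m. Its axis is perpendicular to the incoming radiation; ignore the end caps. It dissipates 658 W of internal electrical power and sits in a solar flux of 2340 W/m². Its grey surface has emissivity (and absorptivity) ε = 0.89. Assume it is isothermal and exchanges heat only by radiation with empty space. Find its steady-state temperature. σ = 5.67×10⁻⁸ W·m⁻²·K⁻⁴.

T ≈ 386 K

At steady state, absorbed solar power + internal power = radiated power.
Absorbed: α·S·A_cross = 0.89·2340·0.4560 = 949.7 W (cross-section 2rL).
Total input = 949.7 + 658 = 1608 W.
Radiated: εσ·A_surf·T⁴ with A_surf = 2πrL = 1.433 m².
T⁴ = 1608/(0.89·5.67×10⁻⁸·1.433) = 2.224×10¹⁰ K⁴.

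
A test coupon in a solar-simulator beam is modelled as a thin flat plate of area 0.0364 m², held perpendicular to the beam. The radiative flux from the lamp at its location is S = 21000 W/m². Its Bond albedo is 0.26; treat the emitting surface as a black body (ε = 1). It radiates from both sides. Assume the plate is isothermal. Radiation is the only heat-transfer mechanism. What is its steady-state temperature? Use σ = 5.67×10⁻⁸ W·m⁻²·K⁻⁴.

At equilibrium, absorbed power = emitted power.
Absorbing cross-section = A = 0.03640 m²; emitting surface = 2A = 0.07280 m² (ratio 2).
(1−a)S·A_cross = εσ·A_surf·T⁴  ⇒  T⁴ = (1−a)S/(2σ).
T⁴ = 0.740·21000/(2·5.67×10⁻⁸) = 1.370×10¹¹ K⁴.
T = (1.370×10¹¹)^(1/4).

T ≈ 608 K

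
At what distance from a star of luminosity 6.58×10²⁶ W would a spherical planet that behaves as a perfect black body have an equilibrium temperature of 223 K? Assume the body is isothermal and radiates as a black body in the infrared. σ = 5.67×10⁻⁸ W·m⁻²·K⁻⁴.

d ≈ 3.06×10¹¹ m

For an isothermal black-emitting sphere, (1−a)S·πr² = σ·4πr²·T⁴ ⇒ S = 4σT⁴/(1−a).
S = 4·5.67×10⁻⁸·(223)⁴/1.00 = 560.9 W/m².
Flux falls as S = L/(4πd²), so d = √(L/(4πS)) = √(6.58×10²⁶/(4π·560.9)).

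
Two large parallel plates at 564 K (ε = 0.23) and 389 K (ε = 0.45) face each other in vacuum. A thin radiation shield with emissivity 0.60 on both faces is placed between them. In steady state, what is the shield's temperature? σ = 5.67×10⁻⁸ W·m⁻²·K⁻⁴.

In steady state the net flux on the hot side equals that on the cold side.
σ(T₁⁴−T_s⁴)/D₁ = σ(T_s⁴−T₂⁴)/D₂, with D₁ = 1/ε₁+1/ε_s−1 = 5.014, D₂ = 1/ε_s+1/ε₂−1 = 2.889.
Solve for T_s⁴: T_s⁴ = (D₂·T₁⁴ + D₁·T₂⁴)/(D₁+D₂) = 5.151×10¹⁰ K⁴.

T_s ≈ 476 K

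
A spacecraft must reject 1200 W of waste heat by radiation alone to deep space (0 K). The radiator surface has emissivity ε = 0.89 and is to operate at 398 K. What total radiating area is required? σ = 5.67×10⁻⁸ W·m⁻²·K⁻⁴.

P = εσA T⁴ ⇒ A = P/(εσT⁴).
T⁴ = 2.509×10¹⁰ K⁴.
A = 1200/(0.89 × 5.67×10⁻⁸ × 2.509×10¹⁰).

A ≈ 0.948 m²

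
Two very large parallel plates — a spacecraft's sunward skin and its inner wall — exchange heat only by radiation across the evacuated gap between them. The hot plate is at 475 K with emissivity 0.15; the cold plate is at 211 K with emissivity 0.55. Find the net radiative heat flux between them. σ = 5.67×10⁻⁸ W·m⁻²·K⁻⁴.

q ≈ 371 W/m²

For two infinite grey parallel plates, q = σ(T₁⁴ − T₂⁴)/(1/ε₁ + 1/ε₂ − 1).
T₁⁴ − T₂⁴ = 5.091×10¹⁰ − 1.982×10⁹ = 4.892×10¹⁰ K⁴.
1/ε₁ + 1/ε₂ − 1 = 6.667 + 1.818 − 1 = 7.485.
q = 5.67×10⁻⁸ × 4.892×10¹⁰ / 7.485.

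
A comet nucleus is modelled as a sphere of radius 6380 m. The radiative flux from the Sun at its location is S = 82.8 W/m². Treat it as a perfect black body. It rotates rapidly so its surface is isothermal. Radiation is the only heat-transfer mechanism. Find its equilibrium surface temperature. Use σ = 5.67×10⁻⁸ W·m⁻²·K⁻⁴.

T ≈ 138 K

At equilibrium, absorbed power = emitted power.
Absorbing cross-section = πr² = 1.279×10⁸ m²; emitting surface = 4πr² = 5.115×10⁸ m² (ratio 4).
S·A_cross = εσ·A_surf·T⁴  ⇒  T⁴ = S/(4σ).
T⁴ = 1.00·82.8/(4·5.67×10⁻⁸) = 3.651×10⁸ K⁴.
T = (3.651×10⁸)^(1/4).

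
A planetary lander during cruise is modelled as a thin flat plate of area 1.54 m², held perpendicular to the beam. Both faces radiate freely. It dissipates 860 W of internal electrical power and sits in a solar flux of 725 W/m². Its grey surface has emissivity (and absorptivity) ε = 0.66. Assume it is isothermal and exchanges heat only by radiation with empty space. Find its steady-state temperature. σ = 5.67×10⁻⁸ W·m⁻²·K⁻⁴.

At steady state, absorbed solar power + internal power = radiated power.
Absorbed: α·S·A_cross = 0.66·725·1.540 = 736.9 W (cross-section A).
Total input = 736.9 + 860 = 1597 W.
Radiated: εσ·A_surf·T⁴ with A_surf = 2A = 3.080 m².
T⁴ = 1597/(0.66·5.67×10⁻⁸·3.080) = 1.385×10¹⁰ K⁴.

T ≈ 343 K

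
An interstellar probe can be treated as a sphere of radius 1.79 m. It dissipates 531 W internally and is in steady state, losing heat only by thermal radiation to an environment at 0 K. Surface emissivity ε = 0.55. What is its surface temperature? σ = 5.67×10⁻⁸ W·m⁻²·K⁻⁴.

T ≈ 143 K

Steady state: internal power = radiated power, P = εσA T⁴.
Radiating area A = 4πr² = 40.26 m².
T⁴ = P/(εσA) = 531/(0.55·5.67×10⁻⁸·40.26) = 4.229×10⁸ K⁴.
T = (4.229×10⁸)^(1/4).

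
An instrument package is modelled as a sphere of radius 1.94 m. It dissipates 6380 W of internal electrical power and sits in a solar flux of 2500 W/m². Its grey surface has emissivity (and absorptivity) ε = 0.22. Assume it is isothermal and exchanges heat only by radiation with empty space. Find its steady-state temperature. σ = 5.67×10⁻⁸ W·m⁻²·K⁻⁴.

At steady state, absorbed solar power + internal power = radiated power.
Absorbed: α·S·A_cross = 0.22·2500·11.82 = 6503 W (cross-section πr²).
Total input = 6503 + 6380 = 12880 W.
Radiated: εσ·A_surf·T⁴ with A_surf = 4πr² = 47.29 m².
T⁴ = 12880/(0.22·5.67×10⁻⁸·47.29) = 2.184×10¹⁰ K⁴.

T ≈ 384 K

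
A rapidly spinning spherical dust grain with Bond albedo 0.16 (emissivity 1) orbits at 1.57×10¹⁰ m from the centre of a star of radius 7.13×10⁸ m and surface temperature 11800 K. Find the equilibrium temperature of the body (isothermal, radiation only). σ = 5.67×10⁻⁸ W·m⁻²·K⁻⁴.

The star's surface emits σT_*⁴; at distance d the flux is S = σT_*⁴(R_*/d)².
S = 5.67×10⁻⁸·(11800)⁴·(7.13×10⁸/1.57×10¹⁰)² = 2.267×10⁶ W/m².
For an isothermal sphere T⁴ = (1−a)S/(4σ) = 8.397×10¹² K⁴.

T ≈ 1700 K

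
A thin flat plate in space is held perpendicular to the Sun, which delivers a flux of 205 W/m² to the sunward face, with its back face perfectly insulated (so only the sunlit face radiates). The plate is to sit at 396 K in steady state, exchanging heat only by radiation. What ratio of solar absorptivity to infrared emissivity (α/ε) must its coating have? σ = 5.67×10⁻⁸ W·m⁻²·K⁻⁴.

α/ε ≈ 6.80

Balance: αS·A = εσ·1A·T⁴ ⇒ α/ε = σT⁴/S.
α/ε = 5.67×10⁻⁸·(396)⁴/205 = 5.67×10⁻⁸·2.459×10¹⁰/205.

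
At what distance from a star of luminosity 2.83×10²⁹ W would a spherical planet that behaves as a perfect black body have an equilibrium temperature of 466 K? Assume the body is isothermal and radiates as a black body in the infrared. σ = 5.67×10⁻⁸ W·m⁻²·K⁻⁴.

For an isothermal black-emitting sphere, (1−a)S·πr² = σ·4πr²·T⁴ ⇒ S = 4σT⁴/(1−a).
S = 4·5.67×10⁻⁸·(466)⁴/1.00 = 10700 W/m².
Flux falls as S = L/(4πd²), so d = √(L/(4πS)) = √(2.83×10²⁹/(4π·10700)).

d ≈ 1.45×10¹² m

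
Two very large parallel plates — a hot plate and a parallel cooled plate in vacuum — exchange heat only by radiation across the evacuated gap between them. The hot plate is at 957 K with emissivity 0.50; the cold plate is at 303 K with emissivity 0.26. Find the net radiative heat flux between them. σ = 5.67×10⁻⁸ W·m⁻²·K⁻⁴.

q ≈ 9720 W/m²

For two infinite grey parallel plates, q = σ(T₁⁴ − T₂⁴)/(1/ε₁ + 1/ε₂ − 1).
T₁⁴ − T₂⁴ = 8.388×10¹¹ − 8.429×10⁹ = 8.304×10¹¹ K⁴.
1/ε₁ + 1/ε₂ − 1 = 2.000 + 3.846 − 1 = 4.846.
q = 5.67×10⁻⁸ × 8.304×10¹¹ / 4.846.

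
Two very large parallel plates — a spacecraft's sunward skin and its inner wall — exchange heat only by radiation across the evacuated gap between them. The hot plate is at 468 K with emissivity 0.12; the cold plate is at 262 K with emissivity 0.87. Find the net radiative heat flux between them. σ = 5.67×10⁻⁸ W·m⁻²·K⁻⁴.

For two infinite grey parallel plates, q = σ(T₁⁴ − T₂⁴)/(1/ε₁ + 1/ε₂ − 1).
T₁⁴ − T₂⁴ = 4.797×10¹⁰ − 4.712×10⁹ = 4.326×10¹⁰ K⁴.
1/ε₁ + 1/ε₂ − 1 = 8.333 + 1.149 − 1 = 8.483.
q = 5.67×10⁻⁸ × 4.326×10¹⁰ / 8.483.

q ≈ 289 W/m²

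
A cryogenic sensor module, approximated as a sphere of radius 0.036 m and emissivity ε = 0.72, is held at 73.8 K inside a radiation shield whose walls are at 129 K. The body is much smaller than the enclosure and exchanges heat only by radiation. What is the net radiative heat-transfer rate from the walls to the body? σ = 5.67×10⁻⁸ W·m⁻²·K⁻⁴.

For a small grey body in a large enclosure: P_net = εσA(T_body⁴ − T_wall⁴).
A = 4πr² = 0.01629 m²; T_body⁴ − T_wall⁴ = 2.966×10⁷ − 2.769×10⁸ = -2.473×10⁸ K⁴.
|P_net| = 0.72·5.67×10⁻⁸·0.01629·2.473×10⁸.

P_net ≈ 0.164 W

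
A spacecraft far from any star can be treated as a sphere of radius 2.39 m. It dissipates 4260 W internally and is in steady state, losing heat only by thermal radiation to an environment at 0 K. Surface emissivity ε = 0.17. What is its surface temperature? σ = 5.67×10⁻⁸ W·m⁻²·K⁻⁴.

Steady state: internal power = radiated power, P = εσA T⁴.
Radiating area A = 4πr² = 71.78 m².
T⁴ = P/(εσA) = 4260/(0.17·5.67×10⁻⁸·71.78) = 6.157×10⁹ K⁴.
T = (6.157×10⁹)^(1/4).

T ≈ 280 K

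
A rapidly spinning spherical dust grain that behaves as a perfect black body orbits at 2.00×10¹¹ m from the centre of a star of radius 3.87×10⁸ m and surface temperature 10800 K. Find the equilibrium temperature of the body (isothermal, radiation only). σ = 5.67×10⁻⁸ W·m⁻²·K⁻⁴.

The star's surface emits σT_*⁴; at distance d the flux is S = σT_*⁴(R_*/d)².
S = 5.67×10⁻⁸·(10800)⁴·(3.87×10⁸/2.00×10¹¹)² = 2888 W/m².
For an isothermal sphere T⁴ = (1−a)S/(4σ) = 1.273×10¹⁰ K⁴.

T ≈ 336 K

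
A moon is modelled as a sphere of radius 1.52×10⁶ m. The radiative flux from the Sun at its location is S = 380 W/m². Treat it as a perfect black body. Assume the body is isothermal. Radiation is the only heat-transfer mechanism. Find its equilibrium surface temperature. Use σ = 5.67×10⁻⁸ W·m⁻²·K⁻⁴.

T ≈ 202 K

At equilibrium, absorbed power = emitted power.
Absorbing cross-section = πr² = 7.258×10¹² m²; emitting surface = 4πr² = 2.903×10¹³ m² (ratio 4).
S·A_cross = εσ·A_surf·T⁴  ⇒  T⁴ = S/(4σ).
T⁴ = 1.00·380/(4·5.67×10⁻⁸) = 1.675×10⁹ K⁴.
T = (1.675×10⁹)^(1/4).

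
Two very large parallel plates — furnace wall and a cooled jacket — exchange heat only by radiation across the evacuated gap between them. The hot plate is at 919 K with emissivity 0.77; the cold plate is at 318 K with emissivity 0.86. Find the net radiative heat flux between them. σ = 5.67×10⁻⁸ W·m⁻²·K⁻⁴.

q ≈ 27300 W/m²

For two infinite grey parallel plates, q = σ(T₁⁴ − T₂⁴)/(1/ε₁ + 1/ε₂ − 1).
T₁⁴ − T₂⁴ = 7.133×10¹¹ − 1.023×10¹⁰ = 7.031×10¹¹ K⁴.
1/ε₁ + 1/ε₂ − 1 = 1.299 + 1.163 − 1 = 1.461.
q = 5.67×10⁻⁸ × 7.031×10¹¹ / 1.461.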